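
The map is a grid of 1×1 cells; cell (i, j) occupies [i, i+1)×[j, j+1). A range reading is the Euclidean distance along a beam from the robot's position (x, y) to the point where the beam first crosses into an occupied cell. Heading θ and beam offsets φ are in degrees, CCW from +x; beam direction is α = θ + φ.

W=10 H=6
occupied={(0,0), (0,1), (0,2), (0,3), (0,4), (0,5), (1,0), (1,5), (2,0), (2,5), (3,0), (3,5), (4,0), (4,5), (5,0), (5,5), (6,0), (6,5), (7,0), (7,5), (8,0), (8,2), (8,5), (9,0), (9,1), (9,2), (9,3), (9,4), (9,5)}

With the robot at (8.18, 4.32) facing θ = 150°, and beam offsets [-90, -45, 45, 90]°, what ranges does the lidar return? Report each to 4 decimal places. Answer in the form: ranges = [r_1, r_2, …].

beam 1: φ=-90°, α=60°
  cosα=0.5000 sinα=0.8660 | (8,4) | tMaxX 1.6400 tMaxY 0.7852 | tΔX 2.0000 tΔY 1.1547
    t=0.7852 [y] (8,5) — stop
  → r_1 = 0.7852
beam 2: φ=-45°, α=105°
  cosα=-0.2588 sinα=0.9659 | (8,4) | tMaxX 0.6955 tMaxY 0.7040 | tΔX 3.8637 tΔY 1.0353
    t=0.6955 [x] (7,4)
    t=0.7040 [y] (7,5) — stop
  → r_2 = 0.7040
beam 3: φ=45°, α=195°
  cosα=-0.9659 sinα=-0.2588 | (8,4) | tMaxX 0.1863 tMaxY 1.2364 | tΔX 1.0353 tΔY 3.8637
    t=0.1863 [x] (7,4)
    t=1.2216 [x] (6,4)
    t=1.2364 [y] (6,3)
    t=2.2569 [x] (5,3)
    t=3.2922 [x] (4,3)
    t=4.3275 [x] (3,3)
    t=5.1001 [y] (3,2)
    t=5.3627 [x] (2,2)
    t=6.3980 [x] (1,2)
    t=7.4333 [x] (0,2) — stop
  → r_3 = 7.4333
beam 4: φ=90°, α=240°
  cosα=-0.5000 sinα=-0.8660 | (8,4) | tMaxX 0.3600 tMaxY 0.3695 | tΔX 2.0000 tΔY 1.1547
    t=0.3600 [x] (7,4)
    t=0.3695 [y] (7,3)
    t=1.5242 [y] (7,2)
    t=2.3600 [x] (6,2)
    t=2.6789 [y] (6,1)
    t=3.8336 [y] (6,0) — stop
  → r_4 = 3.8336

ranges = [0.7852, 0.7040, 7.4333, 3.8336]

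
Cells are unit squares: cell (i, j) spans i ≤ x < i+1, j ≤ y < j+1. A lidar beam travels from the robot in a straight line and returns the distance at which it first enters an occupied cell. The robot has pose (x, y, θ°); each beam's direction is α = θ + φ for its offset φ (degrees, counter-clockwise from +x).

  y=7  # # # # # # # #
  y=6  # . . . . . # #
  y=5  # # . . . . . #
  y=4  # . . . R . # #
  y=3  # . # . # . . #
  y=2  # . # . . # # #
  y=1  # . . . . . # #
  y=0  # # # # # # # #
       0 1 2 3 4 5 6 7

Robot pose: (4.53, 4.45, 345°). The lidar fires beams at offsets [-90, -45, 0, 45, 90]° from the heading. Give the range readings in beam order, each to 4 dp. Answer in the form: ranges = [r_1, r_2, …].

ranges = [0.4659, 0.5196, 1.5219, 2.8521, 2.6400]

beam 1: φ=-90°, α=255°
  d=(-0.2588,-0.9659)  start (4,4)  tX=2.0478 tY=0.4659  stride 1/|dx|=3.8637 1/|dy|=1.0353
    cross y-line → (4,3), t=0.4659 (wall)
  → r_1 = 0.4659
beam 2: φ=-45°, α=300°
  d=(0.5000,-0.8660)  start (4,4)  tX=0.9400 tY=0.5196  stride 1/|dx|=2.0000 1/|dy|=1.1547
    cross y-line → (4,3), t=0.5196 (wall)
  → r_2 = 0.5196
beam 3: φ=0°, α=345°
  d=(0.9659,-0.2588)  start (4,4)  tX=0.4866 tY=1.7387  stride 1/|dx|=1.0353 1/|dy|=3.8637
    cross x-line → (5,4), t=0.4866
    cross x-line → (6,4), t=1.5219 (wall)
  → r_3 = 1.5219
beam 4: φ=45°, α=30°
  d=(0.8660,0.5000)  start (4,4)  tX=0.5427 tY=1.1000  stride 1/|dx|=1.1547 1/|dy|=2.0000
    cross x-line → (5,4), t=0.5427
    cross y-line → (5,5), t=1.1000
    cross x-line → (6,5), t=1.6974
    cross x-line → (7,5), t=2.8521 (wall)
  → r_4 = 2.8521
beam 5: φ=90°, α=75°
  d=(0.2588,0.9659)  start (4,4)  tX=1.8159 tY=0.5694  stride 1/|dx|=3.8637 1/|dy|=1.0353
    cross y-line → (4,5), t=0.5694
    cross y-line → (4,6), t=1.6047
    cross x-line → (5,6), t=1.8159
    cross y-line → (5,7), t=2.6400 (wall)
  → r_5 = 2.6400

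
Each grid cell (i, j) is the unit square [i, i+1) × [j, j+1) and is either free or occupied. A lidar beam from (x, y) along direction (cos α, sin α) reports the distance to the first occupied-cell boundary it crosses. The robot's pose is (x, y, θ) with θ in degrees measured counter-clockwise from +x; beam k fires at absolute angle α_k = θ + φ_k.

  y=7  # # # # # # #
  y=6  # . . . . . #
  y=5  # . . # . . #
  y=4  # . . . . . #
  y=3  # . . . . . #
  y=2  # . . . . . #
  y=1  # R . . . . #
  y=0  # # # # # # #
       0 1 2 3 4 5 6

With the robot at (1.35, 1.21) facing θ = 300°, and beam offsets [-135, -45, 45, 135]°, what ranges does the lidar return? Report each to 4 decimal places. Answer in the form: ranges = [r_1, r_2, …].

ranges = [0.3623, 0.2174, 0.8114, 5.9942]

beam 1: φ=-135°, α=165°
  cosα=-0.9659 sinα=0.2588 | (1,1) | tMaxX 0.3623 tMaxY 3.0523 | tΔX 1.0353 tΔY 3.8637
    t=0.3623 [x] (0,1) — stop
  → r_1 = 0.3623
beam 2: φ=-45°, α=255°
  cosα=-0.2588 sinα=-0.9659 | (1,1) | tMaxX 1.3523 tMaxY 0.2174 | tΔX 3.8637 tΔY 1.0353
    t=0.2174 [y] (1,0) — stop
  → r_2 = 0.2174
beam 3: φ=45°, α=345°
  cosα=0.9659 sinα=-0.2588 | (1,1) | tMaxX 0.6729 tMaxY 0.8114 | tΔX 1.0353 tΔY 3.8637
    t=0.6729 [x] (2,1)
    t=0.8114 [y] (2,0) — stop
  → r_3 = 0.8114
beam 4: φ=135°, α=75°
  cosα=0.2588 sinα=0.9659 | (1,1) | tMaxX 2.5114 tMaxY 0.8179 | tΔX 3.8637 tΔY 1.0353
    t=0.8179 [y] (1,2)
    t=1.8531 [y] (1,3)
    t=2.5114 [x] (2,3)
    t=2.8884 [y] (2,4)
    t=3.9237 [y] (2,5)
    t=4.9590 [y] (2,6)
    t=5.9942 [y] (2,7) — stop
  → r_4 = 5.9942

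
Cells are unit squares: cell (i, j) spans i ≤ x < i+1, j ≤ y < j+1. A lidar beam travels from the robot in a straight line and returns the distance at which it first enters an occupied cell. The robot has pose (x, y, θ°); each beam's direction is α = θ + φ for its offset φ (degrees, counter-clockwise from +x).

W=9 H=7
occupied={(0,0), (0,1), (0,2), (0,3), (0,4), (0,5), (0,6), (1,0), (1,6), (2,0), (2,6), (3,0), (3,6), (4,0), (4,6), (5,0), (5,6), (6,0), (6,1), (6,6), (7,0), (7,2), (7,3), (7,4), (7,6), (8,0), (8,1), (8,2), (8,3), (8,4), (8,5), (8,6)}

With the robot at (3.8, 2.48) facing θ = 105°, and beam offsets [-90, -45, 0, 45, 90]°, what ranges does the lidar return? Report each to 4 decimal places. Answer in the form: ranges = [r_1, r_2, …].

ranges = [3.3129, 4.0645, 3.6442, 3.2332, 2.8988]

beam 1: φ=-90°, α=15°
  direction (0.9659, 0.2588); cell (3,2); t to first gridline: x 0.2071, y 2.0091 (then +1.0353 / +3.8637)
    (4,2) via x @ 0.2071
    (5,2) via x @ 1.2423
    (5,3) via y @ 2.0091
    (6,3) via x @ 2.2776
    (7,3) via x @ 3.3129  # hit
  → r_1 = 3.3129
beam 2: φ=-45°, α=60°
  direction (0.5000, 0.8660); cell (3,2); t to first gridline: x 0.4000, y 0.6004 (then +2.0000 / +1.1547)
    (4,2) via x @ 0.4000
    (4,3) via y @ 0.6004
    (4,4) via y @ 1.7551
    (5,4) via x @ 2.4000
    (5,5) via y @ 2.9098
    (5,6) via y @ 4.0645  # hit
  → r_2 = 4.0645
beam 3: φ=0°, α=105°
  direction (-0.2588, 0.9659); cell (3,2); t to first gridline: x 3.0910, y 0.5383 (then +3.8637 / +1.0353)
    (3,3) via y @ 0.5383
    (3,4) via y @ 1.5736
    (3,5) via y @ 2.6089
    (2,5) via x @ 3.0910
    (2,6) via y @ 3.6442  # hit
  → r_3 = 3.6442
beam 4: φ=45°, α=150°
  direction (-0.8660, 0.5000); cell (3,2); t to first gridline: x 0.9238, y 1.0400 (then +1.1547 / +2.0000)
    (2,2) via x @ 0.9238
    (2,3) via y @ 1.0400
    (1,3) via x @ 2.0785
    (1,4) via y @ 3.0400
    (0,4) via x @ 3.2332  # hit
  → r_4 = 3.2332
beam 5: φ=90°, α=195°
  direction (-0.9659, -0.2588); cell (3,2); t to first gridline: x 0.8282, y 1.8546 (then +1.0353 / +3.8637)
    (2,2) via x @ 0.8282
    (2,1) via y @ 1.8546
    (1,1) via x @ 1.8635
    (0,1) via x @ 2.8988  # hit
  → r_5 = 2.8988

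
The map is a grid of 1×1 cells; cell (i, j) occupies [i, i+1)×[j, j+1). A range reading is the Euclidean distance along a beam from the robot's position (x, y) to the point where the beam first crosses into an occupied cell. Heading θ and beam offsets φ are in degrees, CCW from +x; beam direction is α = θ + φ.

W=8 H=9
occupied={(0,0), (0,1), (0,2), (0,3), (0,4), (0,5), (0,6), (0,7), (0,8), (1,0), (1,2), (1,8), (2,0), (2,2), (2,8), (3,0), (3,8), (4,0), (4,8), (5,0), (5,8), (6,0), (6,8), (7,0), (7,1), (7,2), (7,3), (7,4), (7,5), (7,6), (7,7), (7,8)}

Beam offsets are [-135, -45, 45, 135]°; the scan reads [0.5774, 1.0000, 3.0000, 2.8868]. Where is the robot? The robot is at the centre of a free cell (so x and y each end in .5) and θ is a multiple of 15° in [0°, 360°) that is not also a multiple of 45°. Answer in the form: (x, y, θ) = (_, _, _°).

Candidates: 40 free-cell centres × 16 headings = 640 poses. Raycast each; keep the one whose scan matches to 4 dp.
  (6.5, 1.5, 345°): beam 1 = 1.0000 ≠ 0.5774 ✗
  (6.5, 3.5, 165°): beam 2 = 5.1962 ≠ 1.0000 ✗
  (2.5, 7.5, 60°): beam 1 = 6.7293 ≠ 0.5774 ✗
  (4.5, 3.5, 30°): beam 1 = 2.5882 ≠ 0.5774 ✗
  (5.5, 4.5, 150°): beam 1 = 1.5529 ≠ 0.5774 ✗
  …
  (5.5, 1.5, 15°): r_1=0.5774, r_2=1.0000, r_3=3.0000, r_4=2.8868 — all match ✓
No second candidate reproduces the full scan.

(x, y, θ) = (5.5, 1.5, 15°)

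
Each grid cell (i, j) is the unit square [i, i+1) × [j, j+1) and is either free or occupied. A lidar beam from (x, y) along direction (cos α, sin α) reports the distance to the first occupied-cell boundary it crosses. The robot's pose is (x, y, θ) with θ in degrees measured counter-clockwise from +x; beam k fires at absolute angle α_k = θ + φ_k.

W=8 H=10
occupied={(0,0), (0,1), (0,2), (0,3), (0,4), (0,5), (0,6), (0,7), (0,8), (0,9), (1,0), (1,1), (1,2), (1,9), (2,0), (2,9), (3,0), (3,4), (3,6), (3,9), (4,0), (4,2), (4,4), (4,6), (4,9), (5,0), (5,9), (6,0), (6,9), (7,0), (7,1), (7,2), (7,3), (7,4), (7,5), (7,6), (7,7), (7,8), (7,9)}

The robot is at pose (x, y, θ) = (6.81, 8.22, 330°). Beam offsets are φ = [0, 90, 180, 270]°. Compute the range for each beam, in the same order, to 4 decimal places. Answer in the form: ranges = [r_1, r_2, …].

beam 1: φ=0°, α=330°
  cosα=0.8660 sinα=-0.5000 | (6,8) | tMaxX 0.2194 tMaxY 0.4400 | tΔX 1.1547 tΔY 2.0000
    t=0.2194 [x] (7,8) — stop
  → r_1 = 0.2194
beam 2: φ=90°, α=60°
  cosα=0.5000 sinα=0.8660 | (6,8) | tMaxX 0.3800 tMaxY 0.9007 | tΔX 2.0000 tΔY 1.1547
    t=0.3800 [x] (7,8) — stop
  → r_2 = 0.3800
beam 3: φ=180°, α=150°
  cosα=-0.8660 sinα=0.5000 | (6,8) | tMaxX 0.9353 tMaxY 1.5600 | tΔX 1.1547 tΔY 2.0000
    t=0.9353 [x] (5,8)
    t=1.5600 [y] (5,9) — stop
  → r_3 = 1.5600
beam 4: φ=270°, α=240°
  cosα=-0.5000 sinα=-0.8660 | (6,8) | tMaxX 1.6200 tMaxY 0.2540 | tΔX 2.0000 tΔY 1.1547
    t=0.2540 [y] (6,7)
    t=1.4087 [y] (6,6)
    t=1.6200 [x] (5,6)
    t=2.5634 [y] (5,5)
    t=3.6200 [x] (4,5)
    t=3.7181 [y] (4,4) — stop
  → r_4 = 3.7181

ranges = [0.2194, 0.3800, 1.5600, 3.7181]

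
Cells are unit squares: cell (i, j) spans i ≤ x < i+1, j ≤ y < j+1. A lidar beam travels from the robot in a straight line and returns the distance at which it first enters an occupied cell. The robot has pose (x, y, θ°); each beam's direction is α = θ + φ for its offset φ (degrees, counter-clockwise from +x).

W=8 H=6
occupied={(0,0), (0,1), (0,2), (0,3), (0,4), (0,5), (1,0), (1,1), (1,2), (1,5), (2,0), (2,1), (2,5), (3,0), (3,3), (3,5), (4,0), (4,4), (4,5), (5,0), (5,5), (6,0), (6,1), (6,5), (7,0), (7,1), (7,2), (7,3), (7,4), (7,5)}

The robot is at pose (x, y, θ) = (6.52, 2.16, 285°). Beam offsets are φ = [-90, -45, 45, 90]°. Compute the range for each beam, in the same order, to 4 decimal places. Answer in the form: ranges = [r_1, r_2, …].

ranges = [3.6442, 0.1848, 0.3200, 0.4969]

beam 1: φ=-90°, α=195°
  direction (-0.9659, -0.2588); cell (6,2); t to first gridline: x 0.5383, y 0.6182 (then +1.0353 / +3.8637)
    (5,2) via x @ 0.5383
    (5,1) via y @ 0.6182
    (4,1) via x @ 1.5736
    (3,1) via x @ 2.6089
    (2,1) via x @ 3.6442  # hit
  → r_1 = 3.6442
beam 2: φ=-45°, α=240°
  direction (-0.5000, -0.8660); cell (6,2); t to first gridline: x 1.0400, y 0.1848 (then +2.0000 / +1.1547)
    (6,1) via y @ 0.1848  # hit
  → r_2 = 0.1848
beam 3: φ=45°, α=330°
  direction (0.8660, -0.5000); cell (6,2); t to first gridline: x 0.5543, y 0.3200 (then +1.1547 / +2.0000)
    (6,1) via y @ 0.3200  # hit
  → r_3 = 0.3200
beam 4: φ=90°, α=15°
  direction (0.9659, 0.2588); cell (6,2); t to first gridline: x 0.4969, y 3.2455 (then +1.0353 / +3.8637)
    (7,2) via x @ 0.4969  # hit
  → r_4 = 0.4969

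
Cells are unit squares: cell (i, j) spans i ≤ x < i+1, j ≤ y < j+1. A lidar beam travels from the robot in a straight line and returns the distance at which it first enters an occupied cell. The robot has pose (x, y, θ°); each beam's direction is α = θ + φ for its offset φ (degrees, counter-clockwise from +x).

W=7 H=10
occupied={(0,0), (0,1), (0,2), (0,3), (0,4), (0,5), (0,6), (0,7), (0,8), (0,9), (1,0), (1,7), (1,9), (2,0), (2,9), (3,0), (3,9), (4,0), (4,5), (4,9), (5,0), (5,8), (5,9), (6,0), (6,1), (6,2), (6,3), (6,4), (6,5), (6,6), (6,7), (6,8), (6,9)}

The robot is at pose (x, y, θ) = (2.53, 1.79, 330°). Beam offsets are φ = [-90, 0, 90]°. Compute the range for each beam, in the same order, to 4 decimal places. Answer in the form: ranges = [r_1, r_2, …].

beam 1: φ=-90°, α=240°
  direction (-0.5000, -0.8660); cell (2,1); t to first gridline: x 1.0600, y 0.9122 (then +2.0000 / +1.1547)
    (2,0) via y @ 0.9122  # hit
  → r_1 = 0.9122
beam 2: φ=0°, α=330°
  direction (0.8660, -0.5000); cell (2,1); t to first gridline: x 0.5427, y 1.5800 (then +1.1547 / +2.0000)
    (3,1) via x @ 0.5427
    (3,0) via y @ 1.5800  # hit
  → r_2 = 1.5800
beam 3: φ=90°, α=60°
  direction (0.5000, 0.8660); cell (2,1); t to first gridline: x 0.9400, y 0.2425 (then +2.0000 / +1.1547)
    (2,2) via y @ 0.2425
    (3,2) via x @ 0.9400
    (3,3) via y @ 1.3972
    (3,4) via y @ 2.5519
    (4,4) via x @ 2.9400
    (4,5) via y @ 3.7066  # hit
  → r_3 = 3.7066

ranges = [0.9122, 1.5800, 3.7066]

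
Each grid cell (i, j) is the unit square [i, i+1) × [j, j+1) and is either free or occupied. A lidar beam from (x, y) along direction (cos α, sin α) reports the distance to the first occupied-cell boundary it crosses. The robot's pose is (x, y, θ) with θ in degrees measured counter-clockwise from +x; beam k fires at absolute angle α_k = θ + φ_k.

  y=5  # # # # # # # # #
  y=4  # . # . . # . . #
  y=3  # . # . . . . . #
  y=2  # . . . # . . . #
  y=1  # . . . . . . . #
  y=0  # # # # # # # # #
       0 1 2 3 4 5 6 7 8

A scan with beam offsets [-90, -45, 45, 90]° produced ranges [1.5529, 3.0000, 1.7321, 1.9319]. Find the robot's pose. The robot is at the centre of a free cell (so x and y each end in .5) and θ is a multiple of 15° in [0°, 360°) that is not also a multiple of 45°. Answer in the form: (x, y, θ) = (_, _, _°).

(x, y, θ) = (6.5, 1.5, 105°)

Enumerate (i+0.5, j+0.5, θ) over the 24 free cells and 16 admissible headings. For each, cast all 4 beams and compare to the given ranges.
  (6.5, 1.5, 150°): beam 1 = 3.0000 ≠ 1.5529 ✗
  (5.5, 1.5, 105°): beam 1 = 2.5882 ≠ 1.5529 ✗
  (6.5, 1.5, 75°): beam 2 = 1.7321 ≠ 3.0000 ✗
  (1.5, 1.5, 210°): beam 1 = 1.0000 ≠ 1.5529 ✗
  …
  (6.5, 1.5, 105°): r_1=1.5529, r_2=3.0000, r_3=1.7321, r_4=1.9319 — all match ✓
Unique over the lattice → pose = (6.5, 1.5, 105°).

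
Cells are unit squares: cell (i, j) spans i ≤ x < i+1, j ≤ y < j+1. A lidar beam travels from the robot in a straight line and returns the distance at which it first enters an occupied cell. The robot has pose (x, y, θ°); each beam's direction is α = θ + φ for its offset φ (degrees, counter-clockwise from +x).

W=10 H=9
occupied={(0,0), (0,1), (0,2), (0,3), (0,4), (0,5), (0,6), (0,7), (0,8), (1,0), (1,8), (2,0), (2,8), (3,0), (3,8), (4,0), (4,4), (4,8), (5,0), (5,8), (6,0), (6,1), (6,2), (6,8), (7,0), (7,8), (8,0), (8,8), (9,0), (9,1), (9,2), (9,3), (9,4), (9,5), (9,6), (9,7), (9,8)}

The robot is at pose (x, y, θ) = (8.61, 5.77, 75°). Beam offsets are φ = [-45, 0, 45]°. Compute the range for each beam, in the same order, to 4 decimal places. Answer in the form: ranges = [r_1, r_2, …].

beam 1: φ=-45°, α=30°
  d=(0.8660,0.5000)  start (8,5)  tX=0.4503 tY=0.4600  stride 1/|dx|=1.1547 1/|dy|=2.0000
    cross x-line → (9,5), t=0.4503 (wall)
  → r_1 = 0.4503
beam 2: φ=0°, α=75°
  d=(0.2588,0.9659)  start (8,5)  tX=1.5068 tY=0.2381  stride 1/|dx|=3.8637 1/|dy|=1.0353
    cross y-line → (8,6), t=0.2381
    cross y-line → (8,7), t=1.2734
    cross x-line → (9,7), t=1.5068 (wall)
  → r_2 = 1.5068
beam 3: φ=45°, α=120°
  d=(-0.5000,0.8660)  start (8,5)  tX=1.2200 tY=0.2656  stride 1/|dx|=2.0000 1/|dy|=1.1547
    cross y-line → (8,6), t=0.2656
    cross x-line → (7,6), t=1.2200
    cross y-line → (7,7), t=1.4203
    cross y-line → (7,8), t=2.5750 (wall)
  → r_3 = 2.5750

ranges = [0.4503, 1.5068, 2.5750]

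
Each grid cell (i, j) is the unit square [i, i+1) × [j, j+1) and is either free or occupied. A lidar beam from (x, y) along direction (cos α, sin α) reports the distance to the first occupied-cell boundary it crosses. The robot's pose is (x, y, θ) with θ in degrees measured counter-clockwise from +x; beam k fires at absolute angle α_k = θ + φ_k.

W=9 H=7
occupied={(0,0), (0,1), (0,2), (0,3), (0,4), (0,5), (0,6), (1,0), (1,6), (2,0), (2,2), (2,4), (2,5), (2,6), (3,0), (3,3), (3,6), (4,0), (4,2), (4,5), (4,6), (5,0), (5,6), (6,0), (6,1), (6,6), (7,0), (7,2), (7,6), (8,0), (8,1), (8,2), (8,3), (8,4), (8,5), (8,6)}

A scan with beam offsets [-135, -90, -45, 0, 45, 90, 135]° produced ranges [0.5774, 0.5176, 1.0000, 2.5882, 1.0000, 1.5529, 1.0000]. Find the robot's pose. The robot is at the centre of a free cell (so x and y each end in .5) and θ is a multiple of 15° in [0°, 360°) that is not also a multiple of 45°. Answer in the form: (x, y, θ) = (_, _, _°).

(x, y, θ) = (1.5, 3.5, 285°)

Enumerate (i+0.5, j+0.5, θ) over the 27 free cells and 16 admissible headings. For each, cast all 7 beams and compare to the given ranges.
  (5.5, 5.5, 75°): beam 1 = 3.0000 ≠ 0.5774 ✗
  (1.5, 3.5, 330°): beam 1 = 0.5176 ≠ 0.5774 ✗
  (1.5, 3.5, 30°): beam 1 = 1.9319 ≠ 0.5774 ✗
  (4.5, 3.5, 30°): beam 1 = 0.5176 ≠ 0.5774 ✗
  …
  (1.5, 3.5, 285°): r_1=0.5774, r_2=0.5176, r_3=1.0000, r_4=2.5882, r_5=1.0000, r_6=1.5529, r_7=1.0000 — all match ✓
No second candidate reproduces the full scan.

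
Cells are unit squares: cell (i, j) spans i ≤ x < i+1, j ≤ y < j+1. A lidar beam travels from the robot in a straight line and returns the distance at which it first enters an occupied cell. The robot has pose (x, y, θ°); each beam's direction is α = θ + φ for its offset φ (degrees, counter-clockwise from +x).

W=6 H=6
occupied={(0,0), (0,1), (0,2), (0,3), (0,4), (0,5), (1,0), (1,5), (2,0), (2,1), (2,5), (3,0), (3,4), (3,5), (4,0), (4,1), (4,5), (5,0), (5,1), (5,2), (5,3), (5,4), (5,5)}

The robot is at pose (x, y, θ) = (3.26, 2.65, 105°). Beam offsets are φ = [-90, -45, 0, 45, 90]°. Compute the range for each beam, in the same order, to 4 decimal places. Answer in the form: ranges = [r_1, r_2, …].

beam 1: φ=-90°, α=15°
  cosα=0.9659 sinα=0.2588 | (3,2) | tMaxX 0.7661 tMaxY 1.3523 | tΔX 1.0353 tΔY 3.8637
    t=0.7661 [x] (4,2)
    t=1.3523 [y] (4,3)
    t=1.8014 [x] (5,3) — stop
  → r_1 = 1.8014
beam 2: φ=-45°, α=60°
  cosα=0.5000 sinα=0.8660 | (3,2) | tMaxX 1.4800 tMaxY 0.4041 | tΔX 2.0000 tΔY 1.1547
    t=0.4041 [y] (3,3)
    t=1.4800 [x] (4,3)
    t=1.5588 [y] (4,4)
    t=2.7135 [y] (4,5) — stop
  → r_2 = 2.7135
beam 3: φ=0°, α=105°
  cosα=-0.2588 sinα=0.9659 | (3,2) | tMaxX 1.0046 tMaxY 0.3623 | tΔX 3.8637 tΔY 1.0353
    t=0.3623 [y] (3,3)
    t=1.0046 [x] (2,3)
    t=1.3976 [y] (2,4)
    t=2.4329 [y] (2,5) — stop
  → r_3 = 2.4329
beam 4: φ=45°, α=150°
  cosα=-0.8660 sinα=0.5000 | (3,2) | tMaxX 0.3002 tMaxY 0.7000 | tΔX 1.1547 tΔY 2.0000
    t=0.3002 [x] (2,2)
    t=0.7000 [y] (2,3)
    t=1.4549 [x] (1,3)
    t=2.6096 [x] (0,3) — stop
  → r_4 = 2.6096
beam 5: φ=90°, α=195°
  cosα=-0.9659 sinα=-0.2588 | (3,2) | tMaxX 0.2692 tMaxY 2.5114 | tΔX 1.0353 tΔY 3.8637
    t=0.2692 [x] (2,2)
    t=1.3044 [x] (1,2)
    t=2.3397 [x] (0,2) — stop
  → r_5 = 2.3397

ranges = [1.8014, 2.7135, 2.4329, 2.6096, 2.3397]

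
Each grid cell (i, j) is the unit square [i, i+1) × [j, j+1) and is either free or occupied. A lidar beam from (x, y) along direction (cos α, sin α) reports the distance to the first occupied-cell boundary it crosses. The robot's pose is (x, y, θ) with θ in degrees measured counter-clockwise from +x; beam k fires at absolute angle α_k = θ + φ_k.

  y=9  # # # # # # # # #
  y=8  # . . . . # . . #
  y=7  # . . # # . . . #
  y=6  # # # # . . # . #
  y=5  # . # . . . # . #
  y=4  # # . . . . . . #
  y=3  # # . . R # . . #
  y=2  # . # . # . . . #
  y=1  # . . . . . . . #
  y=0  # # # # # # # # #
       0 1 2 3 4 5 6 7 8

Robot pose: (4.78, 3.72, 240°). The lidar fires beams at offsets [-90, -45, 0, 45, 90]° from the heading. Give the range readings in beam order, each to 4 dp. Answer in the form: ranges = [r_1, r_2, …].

beam 1: φ=-90°, α=150°
  direction (-0.8660, 0.5000); cell (4,3); t to first gridline: x 0.9007, y 0.5600 (then +1.1547 / +2.0000)
    (4,4) via y @ 0.5600
    (3,4) via x @ 0.9007
    (2,4) via x @ 2.0554
    (2,5) via y @ 2.5600  # hit
  → r_1 = 2.5600
beam 2: φ=-45°, α=195°
  direction (-0.9659, -0.2588); cell (4,3); t to first gridline: x 0.8075, y 2.7819 (then +1.0353 / +3.8637)
    (3,3) via x @ 0.8075
    (2,3) via x @ 1.8428
    (2,2) via y @ 2.7819  # hit
  → r_2 = 2.7819
beam 3: φ=0°, α=240°
  direction (-0.5000, -0.8660); cell (4,3); t to first gridline: x 1.5600, y 0.8314 (then +2.0000 / +1.1547)
    (4,2) via y @ 0.8314  # hit
  → r_3 = 0.8314
beam 4: φ=45°, α=285°
  direction (0.2588, -0.9659); cell (4,3); t to first gridline: x 0.8500, y 0.7454 (then +3.8637 / +1.0353)
    (4,2) via y @ 0.7454  # hit
  → r_4 = 0.7454
beam 5: φ=90°, α=330°
  direction (0.8660, -0.5000); cell (4,3); t to first gridline: x 0.2540, y 1.4400 (then +1.1547 / +2.0000)
    (5,3) via x @ 0.2540  # hit
  → r_5 = 0.2540

ranges = [2.5600, 2.7819, 0.8314, 0.7454, 0.2540]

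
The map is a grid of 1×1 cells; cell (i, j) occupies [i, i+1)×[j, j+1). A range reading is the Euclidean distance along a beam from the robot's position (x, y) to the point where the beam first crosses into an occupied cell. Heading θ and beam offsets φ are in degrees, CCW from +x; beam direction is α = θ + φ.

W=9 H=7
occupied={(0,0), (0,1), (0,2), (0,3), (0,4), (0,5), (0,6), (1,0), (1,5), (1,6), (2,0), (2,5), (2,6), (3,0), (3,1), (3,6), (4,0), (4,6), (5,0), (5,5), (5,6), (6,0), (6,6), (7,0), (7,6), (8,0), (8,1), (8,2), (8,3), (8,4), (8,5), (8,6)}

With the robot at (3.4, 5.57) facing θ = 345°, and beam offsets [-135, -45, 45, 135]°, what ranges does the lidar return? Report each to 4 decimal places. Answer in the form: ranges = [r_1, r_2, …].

beam 1: φ=-135°, α=210°
  d=(-0.8660,-0.5000)  start (3,5)  tX=0.4619 tY=1.1400  stride 1/|dx|=1.1547 1/|dy|=2.0000
    cross x-line → (2,5), t=0.4619 (wall)
  → r_1 = 0.4619
beam 2: φ=-45°, α=300°
  d=(0.5000,-0.8660)  start (3,5)  tX=1.2000 tY=0.6582  stride 1/|dx|=2.0000 1/|dy|=1.1547
    cross y-line → (3,4), t=0.6582
    cross x-line → (4,4), t=1.2000
    cross y-line → (4,3), t=1.8129
    cross y-line → (4,2), t=2.9676
    cross x-line → (5,2), t=3.2000
    cross y-line → (5,1), t=4.1223
    cross x-line → (6,1), t=5.2000
    cross y-line → (6,0), t=5.2770 (wall)
  → r_2 = 5.2770
beam 3: φ=45°, α=30°
  d=(0.8660,0.5000)  start (3,5)  tX=0.6928 tY=0.8600  stride 1/|dx|=1.1547 1/|dy|=2.0000
    cross x-line → (4,5), t=0.6928
    cross y-line → (4,6), t=0.8600 (wall)
  → r_3 = 0.8600
beam 4: φ=135°, α=120°
  d=(-0.5000,0.8660)  start (3,5)  tX=0.8000 tY=0.4965  stride 1/|dx|=2.0000 1/|dy|=1.1547
    cross y-line → (3,6), t=0.4965 (wall)
  → r_4 = 0.4965

ranges = [0.4619, 5.2770, 0.8600, 0.4965]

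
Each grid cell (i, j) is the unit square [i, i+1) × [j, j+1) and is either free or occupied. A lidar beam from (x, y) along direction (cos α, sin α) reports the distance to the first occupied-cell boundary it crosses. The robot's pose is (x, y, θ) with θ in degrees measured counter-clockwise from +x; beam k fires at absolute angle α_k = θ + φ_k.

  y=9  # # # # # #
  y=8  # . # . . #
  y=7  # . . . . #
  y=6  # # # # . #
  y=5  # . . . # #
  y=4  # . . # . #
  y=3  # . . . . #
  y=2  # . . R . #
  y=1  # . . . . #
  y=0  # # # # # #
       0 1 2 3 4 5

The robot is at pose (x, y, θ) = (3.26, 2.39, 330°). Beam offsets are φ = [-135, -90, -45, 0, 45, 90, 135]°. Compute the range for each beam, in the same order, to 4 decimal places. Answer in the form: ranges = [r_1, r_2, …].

ranges = [2.3397, 1.6050, 1.4390, 2.0092, 1.8014, 3.0138, 3.7373]

beam 1: φ=-135°, α=195°
  dir = (cos 195°, sin 195°) = (-0.9659, -0.2588); from cell (3,2)
  next x-line at t=0.2692, next y-line at t=1.5068; Δt_x=1.0353, Δt_y=3.8637
    x: enter (2,2) at t=0.2692
    x: enter (1,2) at t=1.3044
    y: enter (1,1) at t=1.5068
    x: enter (0,1) at t=2.3397 ← occupied
  → r_1 = 2.3397
beam 2: φ=-90°, α=240°
  dir = (cos 240°, sin 240°) = (-0.5000, -0.8660); from cell (3,2)
  next x-line at t=0.5200, next y-line at t=0.4503; Δt_x=2.0000, Δt_y=1.1547
    y: enter (3,1) at t=0.4503
    x: enter (2,1) at t=0.5200
    y: enter (2,0) at t=1.6050 ← occupied
  → r_2 = 1.6050
beam 3: φ=-45°, α=285°
  dir = (cos 285°, sin 285°) = (0.2588, -0.9659); from cell (3,2)
  next x-line at t=2.8591, next y-line at t=0.4038; Δt_x=3.8637, Δt_y=1.0353
    y: enter (3,1) at t=0.4038
    y: enter (3,0) at t=1.4390 ← occupied
  → r_3 = 1.4390
beam 4: φ=0°, α=330°
  dir = (cos 330°, sin 330°) = (0.8660, -0.5000); from cell (3,2)
  next x-line at t=0.8545, next y-line at t=0.7800; Δt_x=1.1547, Δt_y=2.0000
    y: enter (3,1) at t=0.7800
    x: enter (4,1) at t=0.8545
    x: enter (5,1) at t=2.0092 ← occupied
  → r_4 = 2.0092
beam 5: φ=45°, α=15°
  dir = (cos 15°, sin 15°) = (0.9659, 0.2588); from cell (3,2)
  next x-line at t=0.7661, next y-line at t=2.3569; Δt_x=1.0353, Δt_y=3.8637
    x: enter (4,2) at t=0.7661
    x: enter (5,2) at t=1.8014 ← occupied
  → r_5 = 1.8014
beam 6: φ=90°, α=60°
  dir = (cos 60°, sin 60°) = (0.5000, 0.8660); from cell (3,2)
  next x-line at t=1.4800, next y-line at t=0.7044; Δt_x=2.0000, Δt_y=1.1547
    y: enter (3,3) at t=0.7044
    x: enter (4,3) at t=1.4800
    y: enter (4,4) at t=1.8591
    y: enter (4,5) at t=3.0138 ← occupied
  → r_6 = 3.0138
beam 7: φ=135°, α=105°
  dir = (cos 105°, sin 105°) = (-0.2588, 0.9659); from cell (3,2)
  next x-line at t=1.0046, next y-line at t=0.6315; Δt_x=3.8637, Δt_y=1.0353
    y: enter (3,3) at t=0.6315
    x: enter (2,3) at t=1.0046
    y: enter (2,4) at t=1.6668
    y: enter (2,5) at t=2.7021
    y: enter (2,6) at t=3.7373 ← occupied
  → r_7 = 3.7373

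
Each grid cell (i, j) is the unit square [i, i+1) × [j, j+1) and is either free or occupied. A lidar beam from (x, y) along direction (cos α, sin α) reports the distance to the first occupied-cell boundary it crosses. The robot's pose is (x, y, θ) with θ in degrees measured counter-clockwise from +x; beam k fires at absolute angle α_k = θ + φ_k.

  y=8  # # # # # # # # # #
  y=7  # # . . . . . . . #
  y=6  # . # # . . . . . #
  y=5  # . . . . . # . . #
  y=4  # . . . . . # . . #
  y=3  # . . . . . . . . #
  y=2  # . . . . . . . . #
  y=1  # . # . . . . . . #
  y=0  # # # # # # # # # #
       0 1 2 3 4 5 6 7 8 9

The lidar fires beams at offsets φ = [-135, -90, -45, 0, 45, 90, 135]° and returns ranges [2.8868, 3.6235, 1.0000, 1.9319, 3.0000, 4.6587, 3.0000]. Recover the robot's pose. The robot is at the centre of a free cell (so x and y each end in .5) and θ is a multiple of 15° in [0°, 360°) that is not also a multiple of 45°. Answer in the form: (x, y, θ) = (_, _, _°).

Enumerate (i+0.5, j+0.5, θ) over the 50 free cells and 16 admissible headings. For each, cast all 7 beams and compare to the given ranges.
  (5.5, 2.5, 150°): beam 1 = 3.6235 ≠ 2.8868 ✗
  (3.5, 1.5, 150°): beam 1 = 5.6940 ≠ 2.8868 ✗
  (5.5, 7.5, 15°): beam 1 = 6.3509 ≠ 2.8868 ✗
  (5.5, 1.5, 60°): beam 1 = 0.5176 ≠ 2.8868 ✗
  (8.5, 2.5, 60°): beam 1 = 1.5529 ≠ 2.8868 ✗
  …
  (5.5, 3.5, 75°): r_1=2.8868, r_2=3.6235, r_3=1.0000, r_4=1.9319, r_5=3.0000, r_6=4.6587, r_7=3.0000 — all match ✓
No second candidate reproduces the full scan.

(x, y, θ) = (5.5, 3.5, 75°)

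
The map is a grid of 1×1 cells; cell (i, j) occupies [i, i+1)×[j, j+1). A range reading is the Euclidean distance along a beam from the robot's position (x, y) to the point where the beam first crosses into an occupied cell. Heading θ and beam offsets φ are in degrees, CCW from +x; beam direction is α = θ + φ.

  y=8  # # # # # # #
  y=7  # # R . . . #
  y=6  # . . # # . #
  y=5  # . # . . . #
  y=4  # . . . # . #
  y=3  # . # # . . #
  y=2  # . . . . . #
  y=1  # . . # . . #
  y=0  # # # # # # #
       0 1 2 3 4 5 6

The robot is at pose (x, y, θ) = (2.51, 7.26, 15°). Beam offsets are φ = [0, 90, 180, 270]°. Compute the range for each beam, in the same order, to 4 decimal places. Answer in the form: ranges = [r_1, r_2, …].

beam 1: φ=0°, α=15°
  dir = (cos 15°, sin 15°) = (0.9659, 0.2588); from cell (2,7)
  next x-line at t=0.5073, next y-line at t=2.8591; Δt_x=1.0353, Δt_y=3.8637
    x: enter (3,7) at t=0.5073
    x: enter (4,7) at t=1.5426
    x: enter (5,7) at t=2.5778
    y: enter (5,8) at t=2.8591 ← occupied
  → r_1 = 2.8591
beam 2: φ=90°, α=105°
  dir = (cos 105°, sin 105°) = (-0.2588, 0.9659); from cell (2,7)
  next x-line at t=1.9705, next y-line at t=0.7661; Δt_x=3.8637, Δt_y=1.0353
    y: enter (2,8) at t=0.7661 ← occupied
  → r_2 = 0.7661
beam 3: φ=180°, α=195°
  dir = (cos 195°, sin 195°) = (-0.9659, -0.2588); from cell (2,7)
  next x-line at t=0.5280, next y-line at t=1.0046; Δt_x=1.0353, Δt_y=3.8637
    x: enter (1,7) at t=0.5280 ← occupied
  → r_3 = 0.5280
beam 4: φ=270°, α=285°
  dir = (cos 285°, sin 285°) = (0.2588, -0.9659); from cell (2,7)
  next x-line at t=1.8932, next y-line at t=0.2692; Δt_x=3.8637, Δt_y=1.0353
    y: enter (2,6) at t=0.2692
    y: enter (2,5) at t=1.3044 ← occupied
  → r_4 = 1.3044

ranges = [2.8591, 0.7661, 0.5280, 1.3044]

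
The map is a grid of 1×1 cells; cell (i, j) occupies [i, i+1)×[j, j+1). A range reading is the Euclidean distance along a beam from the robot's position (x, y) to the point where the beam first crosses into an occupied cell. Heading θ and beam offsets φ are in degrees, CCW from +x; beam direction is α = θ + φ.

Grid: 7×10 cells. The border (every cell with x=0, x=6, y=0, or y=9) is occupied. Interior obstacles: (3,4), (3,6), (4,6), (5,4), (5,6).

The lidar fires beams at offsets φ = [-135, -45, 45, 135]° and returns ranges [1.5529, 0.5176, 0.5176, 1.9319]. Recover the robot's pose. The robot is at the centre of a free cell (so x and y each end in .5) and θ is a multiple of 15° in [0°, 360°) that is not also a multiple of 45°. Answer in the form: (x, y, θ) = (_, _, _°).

(x, y, θ) = (5.5, 8.5, 30°)

Candidates: 35 free-cell centres × 16 headings = 560 poses. Raycast each; keep the one whose scan matches to 4 dp.
  (1.5, 6.5, 300°): beam 1 = 0.5176 ≠ 1.5529 ✗
  (5.5, 2.5, 60°): beam 3 = 1.5529 ≠ 0.5176 ✗
  (4.5, 7.5, 240°): beam 2 = 3.6235 ≠ 0.5176 ✗
  (4.5, 4.5, 75°): beam 1 = 3.0000 ≠ 1.5529 ✗
  …
  (5.5, 8.5, 30°): r_1=1.5529, r_2=0.5176, r_3=0.5176, r_4=1.9319 — all match ✓
Unique over the lattice → pose = (5.5, 8.5, 30°).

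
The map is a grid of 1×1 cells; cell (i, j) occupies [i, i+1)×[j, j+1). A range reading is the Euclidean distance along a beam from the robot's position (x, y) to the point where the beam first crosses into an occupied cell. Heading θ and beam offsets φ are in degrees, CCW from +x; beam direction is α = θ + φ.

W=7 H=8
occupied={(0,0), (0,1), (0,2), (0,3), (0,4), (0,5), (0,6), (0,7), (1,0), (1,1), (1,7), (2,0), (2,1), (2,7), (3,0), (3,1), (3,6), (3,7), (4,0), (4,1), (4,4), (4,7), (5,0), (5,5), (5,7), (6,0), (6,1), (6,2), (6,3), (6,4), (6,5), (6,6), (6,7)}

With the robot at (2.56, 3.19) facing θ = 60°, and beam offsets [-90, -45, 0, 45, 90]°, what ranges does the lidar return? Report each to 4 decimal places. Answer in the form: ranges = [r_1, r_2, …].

beam 1: φ=-90°, α=330°
  d=(0.8660,-0.5000)  start (2,3)  tX=0.5081 tY=0.3800  stride 1/|dx|=1.1547 1/|dy|=2.0000
    cross y-line → (2,2), t=0.3800
    cross x-line → (3,2), t=0.5081
    cross x-line → (4,2), t=1.6628
    cross y-line → (4,1), t=2.3800 (wall)
  → r_1 = 2.3800
beam 2: φ=-45°, α=15°
  d=(0.9659,0.2588)  start (2,3)  tX=0.4555 tY=3.1296  stride 1/|dx|=1.0353 1/|dy|=3.8637
    cross x-line → (3,3), t=0.4555
    cross x-line → (4,3), t=1.4908
    cross x-line → (5,3), t=2.5261
    cross y-line → (5,4), t=3.1296
    cross x-line → (6,4), t=3.5614 (wall)
  → r_2 = 3.5614
beam 3: φ=0°, α=60°
  d=(0.5000,0.8660)  start (2,3)  tX=0.8800 tY=0.9353  stride 1/|dx|=2.0000 1/|dy|=1.1547
    cross x-line → (3,3), t=0.8800
    cross y-line → (3,4), t=0.9353
    cross y-line → (3,5), t=2.0900
    cross x-line → (4,5), t=2.8800
    cross y-line → (4,6), t=3.2447
    cross y-line → (4,7), t=4.3994 (wall)
  → r_3 = 4.3994
beam 4: φ=45°, α=105°
  d=(-0.2588,0.9659)  start (2,3)  tX=2.1637 tY=0.8386  stride 1/|dx|=3.8637 1/|dy|=1.0353
    cross y-line → (2,4), t=0.8386
    cross y-line → (2,5), t=1.8738
    cross x-line → (1,5), t=2.1637
    cross y-line → (1,6), t=2.9091
    cross y-line → (1,7), t=3.9444 (wall)
  → r_4 = 3.9444
beam 5: φ=90°, α=150°
  d=(-0.8660,0.5000)  start (2,3)  tX=0.6466 tY=1.6200  stride 1/|dx|=1.1547 1/|dy|=2.0000
    cross x-line → (1,3), t=0.6466
    cross y-line → (1,4), t=1.6200
    cross x-line → (0,4), t=1.8013 (wall)
  → r_5 = 1.8013

ranges = [2.3800, 3.5614, 4.3994, 3.9444, 1.8013]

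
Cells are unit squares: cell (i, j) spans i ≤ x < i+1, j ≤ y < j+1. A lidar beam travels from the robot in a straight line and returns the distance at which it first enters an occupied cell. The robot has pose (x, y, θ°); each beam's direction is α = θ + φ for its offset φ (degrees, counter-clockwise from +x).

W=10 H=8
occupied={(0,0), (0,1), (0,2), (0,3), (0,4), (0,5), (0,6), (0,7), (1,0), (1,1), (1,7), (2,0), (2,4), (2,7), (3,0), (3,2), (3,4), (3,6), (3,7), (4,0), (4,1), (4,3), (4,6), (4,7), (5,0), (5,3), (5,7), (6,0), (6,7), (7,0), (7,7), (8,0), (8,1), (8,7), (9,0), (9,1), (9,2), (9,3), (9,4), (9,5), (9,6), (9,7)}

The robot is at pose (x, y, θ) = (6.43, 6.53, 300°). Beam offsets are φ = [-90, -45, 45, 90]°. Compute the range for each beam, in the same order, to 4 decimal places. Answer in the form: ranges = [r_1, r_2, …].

ranges = [3.0600, 2.6192, 2.6607, 0.9400]

beam 1: φ=-90°, α=210°
  dir = (cos 210°, sin 210°) = (-0.8660, -0.5000); from cell (6,6)
  next x-line at t=0.4965, next y-line at t=1.0600; Δt_x=1.1547, Δt_y=2.0000
    x: enter (5,6) at t=0.4965
    y: enter (5,5) at t=1.0600
    x: enter (4,5) at t=1.6512
    x: enter (3,5) at t=2.8059
    y: enter (3,4) at t=3.0600 ← occupied
  → r_1 = 3.0600
beam 2: φ=-45°, α=255°
  dir = (cos 255°, sin 255°) = (-0.2588, -0.9659); from cell (6,6)
  next x-line at t=1.6614, next y-line at t=0.5487; Δt_x=3.8637, Δt_y=1.0353
    y: enter (6,5) at t=0.5487
    y: enter (6,4) at t=1.5840
    x: enter (5,4) at t=1.6614
    y: enter (5,3) at t=2.6192 ← occupied
  → r_2 = 2.6192
beam 3: φ=45°, α=345°
  dir = (cos 345°, sin 345°) = (0.9659, -0.2588); from cell (6,6)
  next x-line at t=0.5901, next y-line at t=2.0478; Δt_x=1.0353, Δt_y=3.8637
    x: enter (7,6) at t=0.5901
    x: enter (8,6) at t=1.6254
    y: enter (8,5) at t=2.0478
    x: enter (9,5) at t=2.6607 ← occupied
  → r_3 = 2.6607
beam 4: φ=90°, α=30°
  dir = (cos 30°, sin 30°) = (0.8660, 0.5000); from cell (6,6)
  next x-line at t=0.6582, next y-line at t=0.9400; Δt_x=1.1547, Δt_y=2.0000
    x: enter (7,6) at t=0.6582
    y: enter (7,7) at t=0.9400 ← occupied
  → r_4 = 0.9400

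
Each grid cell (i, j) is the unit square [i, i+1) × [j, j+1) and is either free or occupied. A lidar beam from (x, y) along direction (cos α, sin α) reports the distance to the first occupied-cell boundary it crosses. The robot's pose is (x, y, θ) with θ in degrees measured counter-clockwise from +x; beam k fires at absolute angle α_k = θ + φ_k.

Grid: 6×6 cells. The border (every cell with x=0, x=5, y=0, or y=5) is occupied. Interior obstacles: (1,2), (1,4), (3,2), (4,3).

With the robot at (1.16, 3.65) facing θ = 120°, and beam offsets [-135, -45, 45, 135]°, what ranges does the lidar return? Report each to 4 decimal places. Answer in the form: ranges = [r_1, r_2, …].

ranges = [2.5114, 0.3623, 0.1656, 0.6182]

beam 1: φ=-135°, α=345°
  d=(0.9659,-0.2588)  start (1,3)  tX=0.8696 tY=2.5114  stride 1/|dx|=1.0353 1/|dy|=3.8637
    cross x-line → (2,3), t=0.8696
    cross x-line → (3,3), t=1.9049
    cross y-line → (3,2), t=2.5114 (wall)
  → r_1 = 2.5114
beam 2: φ=-45°, α=75°
  d=(0.2588,0.9659)  start (1,3)  tX=3.2455 tY=0.3623  stride 1/|dx|=3.8637 1/|dy|=1.0353
    cross y-line → (1,4), t=0.3623 (wall)
  → r_2 = 0.3623
beam 3: φ=45°, α=165°
  d=(-0.9659,0.2588)  start (1,3)  tX=0.1656 tY=1.3523  stride 1/|dx|=1.0353 1/|dy|=3.8637
    cross x-line → (0,3), t=0.1656 (wall)
  → r_3 = 0.1656
beam 4: φ=135°, α=255°
  d=(-0.2588,-0.9659)  start (1,3)  tX=0.6182 tY=0.6729  stride 1/|dx|=3.8637 1/|dy|=1.0353
    cross x-line → (0,3), t=0.6182 (wall)
  → r_4 = 0.6182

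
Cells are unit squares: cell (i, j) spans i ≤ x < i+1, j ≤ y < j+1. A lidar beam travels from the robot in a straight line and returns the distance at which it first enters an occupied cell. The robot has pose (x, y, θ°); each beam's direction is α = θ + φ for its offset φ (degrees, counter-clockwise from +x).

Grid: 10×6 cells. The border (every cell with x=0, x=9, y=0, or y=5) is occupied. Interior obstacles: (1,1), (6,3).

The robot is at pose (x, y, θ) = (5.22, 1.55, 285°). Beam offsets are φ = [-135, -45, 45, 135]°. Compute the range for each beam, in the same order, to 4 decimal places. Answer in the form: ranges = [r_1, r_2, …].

beam 1: φ=-135°, α=150°
  direction (-0.8660, 0.5000); cell (5,1); t to first gridline: x 0.2540, y 0.9000 (then +1.1547 / +2.0000)
    (4,1) via x @ 0.2540
    (4,2) via y @ 0.9000
    (3,2) via x @ 1.4087
    (2,2) via x @ 2.5634
    (2,3) via y @ 2.9000
    (1,3) via x @ 3.7181
    (0,3) via x @ 4.8728  # hit
  → r_1 = 4.8728
beam 2: φ=-45°, α=240°
  direction (-0.5000, -0.8660); cell (5,1); t to first gridline: x 0.4400, y 0.6351 (then +2.0000 / +1.1547)
    (4,1) via x @ 0.4400
    (4,0) via y @ 0.6351  # hit
  → r_2 = 0.6351
beam 3: φ=45°, α=330°
  direction (0.8660, -0.5000); cell (5,1); t to first gridline: x 0.9007, y 1.1000 (then +1.1547 / +2.0000)
    (6,1) via x @ 0.9007
    (6,0) via y @ 1.1000  # hit
  → r_3 = 1.1000
beam 4: φ=135°, α=60°
  direction (0.5000, 0.8660); cell (5,1); t to first gridline: x 1.5600, y 0.5196 (then +2.0000 / +1.1547)
    (5,2) via y @ 0.5196
    (6,2) via x @ 1.5600
    (6,3) via y @ 1.6743  # hit
  → r_4 = 1.6743

ranges = [4.8728, 0.6351, 1.1000, 1.6743]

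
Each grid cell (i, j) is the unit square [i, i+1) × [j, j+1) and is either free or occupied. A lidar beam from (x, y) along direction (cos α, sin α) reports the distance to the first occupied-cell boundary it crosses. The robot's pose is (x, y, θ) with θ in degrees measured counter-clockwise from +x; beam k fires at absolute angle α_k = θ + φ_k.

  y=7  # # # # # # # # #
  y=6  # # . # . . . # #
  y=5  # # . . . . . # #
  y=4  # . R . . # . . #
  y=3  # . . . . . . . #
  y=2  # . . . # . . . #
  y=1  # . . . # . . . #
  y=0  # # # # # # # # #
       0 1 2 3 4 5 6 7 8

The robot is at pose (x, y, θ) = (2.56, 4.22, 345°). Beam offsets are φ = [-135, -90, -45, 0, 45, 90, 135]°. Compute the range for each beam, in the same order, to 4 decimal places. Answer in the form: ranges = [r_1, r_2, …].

ranges = [1.8013, 3.3336, 2.8800, 5.6319, 5.1269, 1.8428, 1.1200]

beam 1: φ=-135°, α=210°
  direction (-0.8660, -0.5000); cell (2,4); t to first gridline: x 0.6466, y 0.4400 (then +1.1547 / +2.0000)
    (2,3) via y @ 0.4400
    (1,3) via x @ 0.6466
    (0,3) via x @ 1.8013  # hit
  → r_1 = 1.8013
beam 2: φ=-90°, α=255°
  direction (-0.2588, -0.9659); cell (2,4); t to first gridline: x 2.1637, y 0.2278 (then +3.8637 / +1.0353)
    (2,3) via y @ 0.2278
    (2,2) via y @ 1.2630
    (1,2) via x @ 2.1637
    (1,1) via y @ 2.2983
    (1,0) via y @ 3.3336  # hit
  → r_2 = 3.3336
beam 3: φ=-45°, α=300°
  direction (0.5000, -0.8660); cell (2,4); t to first gridline: x 0.8800, y 0.2540 (then +2.0000 / +1.1547)
    (2,3) via y @ 0.2540
    (3,3) via x @ 0.8800
    (3,2) via y @ 1.4087
    (3,1) via y @ 2.5634
    (4,1) via x @ 2.8800  # hit
  → r_3 = 2.8800
beam 4: φ=0°, α=345°
  direction (0.9659, -0.2588); cell (2,4); t to first gridline: x 0.4555, y 0.8500 (then +1.0353 / +3.8637)
    (3,4) via x @ 0.4555
    (3,3) via y @ 0.8500
    (4,3) via x @ 1.4908
    (5,3) via x @ 2.5261
    (6,3) via x @ 3.5614
    (7,3) via x @ 4.5966
    (7,2) via y @ 4.7137
    (8,2) via x @ 5.6319  # hit
  → r_4 = 5.6319
beam 5: φ=45°, α=30°
  direction (0.8660, 0.5000); cell (2,4); t to first gridline: x 0.5081, y 1.5600 (then +1.1547 / +2.0000)
    (3,4) via x @ 0.5081
    (3,5) via y @ 1.5600
    (4,5) via x @ 1.6628
    (5,5) via x @ 2.8175
    (5,6) via y @ 3.5600
    (6,6) via x @ 3.9722
    (7,6) via x @ 5.1269  # hit
  → r_5 = 5.1269
beam 6: φ=90°, α=75°
  direction (0.2588, 0.9659); cell (2,4); t to first gridline: x 1.7000, y 0.8075 (then +3.8637 / +1.0353)
    (2,5) via y @ 0.8075
    (3,5) via x @ 1.7000
    (3,6) via y @ 1.8428  # hit
  → r_6 = 1.8428
beam 7: φ=135°, α=120°
  direction (-0.5000, 0.8660); cell (2,4); t to first gridline: x 1.1200, y 0.9007 (then +2.0000 / +1.1547)
    (2,5) via y @ 0.9007
    (1,5) via x @ 1.1200  # hit
  → r_7 = 1.1200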